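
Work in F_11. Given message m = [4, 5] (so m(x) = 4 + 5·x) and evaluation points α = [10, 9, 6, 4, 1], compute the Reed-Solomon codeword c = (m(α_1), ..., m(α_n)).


c = [10, 5, 1, 2, 9]

Message polynomial: m(x) = 4 + 5·x (mod 11).
For each evaluation point α_i, compute m(α_i) mod 11:
  α_1 = 10: Horner steps 5 → 10, so m(10) = 10.
  α_2 = 9: Horner steps 5 → 5, so m(9) = 5.
  α_3 = 6: Horner steps 5 → 1, so m(6) = 1.
  α_4 = 4: Horner steps 5 → 2, so m(4) = 2.
  α_5 = 1: Horner steps 5 → 9, so m(1) = 9.
Codeword c = [10, 5, 1, 2, 9] ∈ F_11^5.


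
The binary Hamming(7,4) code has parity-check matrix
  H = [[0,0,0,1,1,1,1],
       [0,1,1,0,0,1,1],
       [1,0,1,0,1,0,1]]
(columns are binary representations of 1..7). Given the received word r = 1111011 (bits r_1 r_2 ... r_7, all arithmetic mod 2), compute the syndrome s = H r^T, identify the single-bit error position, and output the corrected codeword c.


s = (1, 0, 1)^T, error position = 5, corrected codeword c = 1111111

Compute s = H r^T mod 2 one row at a time:
  s_1 = 1 + 0 + 1 + 1 = 3 ≡ 1 (mod 2).
  s_2 = 1 + 1 + 1 + 1 = 4 ≡ 0 (mod 2).
  s_3 = 1 + 1 + 0 + 1 = 3 ≡ 1 (mod 2).
s = (1, 0, 1)^T — this equals column 5 of H (binary 101), so error is at position 5.
Correct: flip bit 5 of r = 1111011 to get c = 1111111.


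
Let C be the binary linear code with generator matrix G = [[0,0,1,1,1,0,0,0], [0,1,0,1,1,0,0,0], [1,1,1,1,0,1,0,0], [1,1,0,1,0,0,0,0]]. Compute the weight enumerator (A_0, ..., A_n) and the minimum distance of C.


Weight distribution: A_0 = 1, A_2 = 4, A_3 = 6, A_4 = 3, A_5 = 2. Minimum distance d = 2.

Enumerate all 2^4 = 16 messages m ∈ F_2^4.
For each, compute codeword c = mG in F_2^8, then tally its weight.
  m = 0000 → c = 00000000, weight = 0.
  m = 1000 → c = 00111000, weight = 3.
  m = 0100 → c = 01011000, weight = 3.
  m = 1100 → c = 01100000, weight = 2.
  m = 0010 → c = 11110100, weight = 5.
  m = 1010 → c = 11001100, weight = 4.
  m = 0110 → c = 10101100, weight = 4.
  m = 1110 → c = 10010100, weight = 3.
  m = 0001 → c = 11010000, weight = 3.
  m = 1001 → c = 11101000, weight = 4.
  m = 0101 → c = 10001000, weight = 2.
  m = 1101 → c = 10110000, weight = 3.
  m = 0011 → c = 00100100, weight = 2.
  m = 1011 → c = 00011100, weight = 3.
  m = 0111 → c = 01111100, weight = 5.
  m = 1111 → c = 01000100, weight = 2.
Tally weights:
  weight 0: 1 codewords.
  weight 2: 4 codewords.
  weight 3: 6 codewords.
  weight 4: 3 codewords.
  weight 5: 2 codewords.
Minimum distance d = smallest w > 0 with A_w > 0 = 2.
Sanity: Σ A_w = 16 = 2^4 = 16 ✓.


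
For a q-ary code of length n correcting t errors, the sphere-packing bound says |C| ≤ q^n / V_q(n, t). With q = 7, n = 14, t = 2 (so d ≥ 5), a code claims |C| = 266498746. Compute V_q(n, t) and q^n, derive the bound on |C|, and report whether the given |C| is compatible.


V_q(n, t) = 3361, q^n = 678223072849, Hamming bound = 201792047, |C| = 266498746 > bound (violated).

Step 1: Compute V_q(n, t) = Σ_{j=0}^2 C(n, j) (q−1)^j.
  j = 0: C(14,0)·(6)^0 = 1·1 = 1.
  j = 1: C(14,1)·(6)^1 = 14·6 = 84.
  j = 2: C(14,2)·(6)^2 = 91·36 = 3276.
  V_q(n, t) = 1 + 84 + 3276 = 3361.
Step 2: q^n = 7^14 = 678223072849.
Step 3: Hamming bound ⌊q^n / V_q(n,t)⌋ = ⌊678223072849/3361⌋ = 201792047.
Step 4: Compare |C| = 266498746 to 201792047: violated.
The claimed |C| lies above the Hamming bound, so no 7-ary code of length 14 with d ≥ 5 can have 266498746 codewords.


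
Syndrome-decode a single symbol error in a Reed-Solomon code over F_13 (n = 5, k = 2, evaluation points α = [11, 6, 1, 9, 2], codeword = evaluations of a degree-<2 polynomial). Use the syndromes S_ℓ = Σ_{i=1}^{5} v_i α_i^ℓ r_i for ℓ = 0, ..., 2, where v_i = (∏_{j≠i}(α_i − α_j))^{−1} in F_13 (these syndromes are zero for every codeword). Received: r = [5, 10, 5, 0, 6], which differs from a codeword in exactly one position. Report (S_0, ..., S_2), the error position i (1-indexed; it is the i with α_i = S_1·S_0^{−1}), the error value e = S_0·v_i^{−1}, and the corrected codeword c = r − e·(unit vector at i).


S = (1, 11, 4), error at position 1, error magnitude e = 3, c = [2, 10, 5, 0, 6].

Step 1: column multipliers v_i = (∏_{j≠i}(α_i − α_j))^{−1} mod 13.
  i = 1 (α = 11): (11−6)(11−1)(11−9)(11−2) = 5·10·2·9 = 900 ≡ 3, so v_1 = 3^{−1} = 9 (mod 13).
  i = 2 (α = 6): (6−11)(6−1)(6−9)(6−2) = (−5)·5·(−3)·4 = 300 ≡ 1, so v_2 = 1^{−1} = 1 (mod 13).
  i = 3 (α = 1): (1−11)(1−6)(1−9)(1−2) = (−10)·(−5)·(−8)·(−1) = 400 ≡ 10, so v_3 = 10^{−1} = 4 (mod 13).
  i = 4 (α = 9): (9−11)(9−6)(9−1)(9−2) = (−2)·3·8·7 = −336 ≡ 2, so v_4 = 2^{−1} = 7 (mod 13).
  i = 5 (α = 2): (2−11)(2−6)(2−1)(2−9) = (−9)·(−4)·1·(−7) = −252 ≡ 8, so v_5 = 8^{−1} = 5 (mod 13).
  v = [9, 1, 4, 7, 5].
Step 2: syndromes of r = [5, 10, 5, 0, 6] (all sums mod 13).
  S_0 = Σ v_i r_i = 9·5 + 1·10 + 4·5 + 7·0 + 5·6 = 105 ≡ 1.
  S_1 = Σ v_i α_i r_i = 9·11·5 + 1·6·10 + 4·1·5 + 7·9·0 + 5·2·6 = 635 ≡ 11.
  α_i^2 mod 13 = [4, 10, 1, 3, 4].
  S_2 = Σ v_i α_i^2 r_i = 9·4·5 + 1·10·10 + 4·1·5 + 7·3·0 + 5·4·6 = 420 ≡ 4.
  S = (1, 11, 4) ≠ 0, so r is not a codeword (an error is present).
Step 3: locate the error. For a single error e at position i, S_ℓ = v_i·e·α_i^ℓ, so α_err = S_1/S_0.
  S_0^{−1} = 1^{−1} = 1 (mod 13), so α_err = 11·1 = 11 ≡ 11 = α_1. Error position i = 1.
  Consistency check: S_2/S_1 = 4·6 = 24 ≡ 11 = α_err ✓ (single-error assumption holds).
Step 4: error magnitude e = S_0/v_1 = S_0·∏_{j≠1}(α_1 − α_j) = 1·3 = 3 ≡ 3 (mod 13).
Step 5: correct position 1: c_1 = r_1 − e = 5 − 3 ≡ 2 (mod 13). Hence c = [2, 10, 5, 0, 6].
  Check: interpolating c through the α_i gives m(x) = 4 + 1·x (degree < 2) with m(α_i) = c_i for every i, so c is indeed a codeword.


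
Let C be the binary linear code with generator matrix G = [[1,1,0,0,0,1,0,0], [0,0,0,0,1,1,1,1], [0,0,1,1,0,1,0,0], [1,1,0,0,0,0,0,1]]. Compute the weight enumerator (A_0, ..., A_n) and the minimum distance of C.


Weight distribution: A_0 = 1, A_2 = 2, A_3 = 4, A_4 = 2, A_5 = 4, A_6 = 2, A_8 = 1. Minimum distance d = 2.

Enumerate all 2^4 = 16 messages m ∈ F_2^4.
For each, compute codeword c = mG in F_2^8, then tally its weight.
  m = 0000 → c = 00000000, weight = 0.
  m = 1000 → c = 11000100, weight = 3.
  m = 0100 → c = 00001111, weight = 4.
  m = 1100 → c = 11001011, weight = 5.
  m = 0010 → c = 00110100, weight = 3.
  m = 1010 → c = 11110000, weight = 4.
  m = 0110 → c = 00111011, weight = 5.
  m = 1110 → c = 11111111, weight = 8.
  m = 0001 → c = 11000001, weight = 3.
  m = 1001 → c = 00000101, weight = 2.
  m = 0101 → c = 11001110, weight = 5.
  m = 1101 → c = 00001010, weight = 2.
  m = 0011 → c = 11110101, weight = 6.
  m = 1011 → c = 00110001, weight = 3.
  m = 0111 → c = 11111010, weight = 6.
  m = 1111 → c = 00111110, weight = 5.
Tally weights:
  weight 0: 1 codewords.
  weight 2: 2 codewords.
  weight 3: 4 codewords.
  weight 4: 2 codewords.
  weight 5: 4 codewords.
  weight 6: 2 codewords.
  weight 8: 1 codewords.
Minimum distance d = smallest w > 0 with A_w > 0 = 2.
Sanity: Σ A_w = 16 = 2^4 = 16 ✓.


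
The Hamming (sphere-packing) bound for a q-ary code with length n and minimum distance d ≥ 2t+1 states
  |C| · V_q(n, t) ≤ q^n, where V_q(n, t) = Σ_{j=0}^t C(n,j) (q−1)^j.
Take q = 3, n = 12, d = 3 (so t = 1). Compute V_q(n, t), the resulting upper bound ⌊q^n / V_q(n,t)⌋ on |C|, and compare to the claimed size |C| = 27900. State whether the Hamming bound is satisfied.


V_q(n, t) = 25, q^n = 531441, Hamming bound = 21257, |C| = 27900 > bound (violated).

Step 1: Compute V_q(n, t) = Σ_{j=0}^1 C(n, j) (q−1)^j.
  j = 0: C(12,0)·(2)^0 = 1·1 = 1.
  j = 1: C(12,1)·(2)^1 = 12·2 = 24.
  V_q(n, t) = 1 + 24 = 25.
Step 2: q^n = 3^12 = 531441.
Step 3: Hamming bound ⌊q^n / V_q(n,t)⌋ = ⌊531441/25⌋ = 21257.
Step 4: Compare |C| = 27900 to 21257: violated.
The claimed |C| lies above the Hamming bound, so no 3-ary code of length 12 with d ≥ 3 can have 27900 codewords.


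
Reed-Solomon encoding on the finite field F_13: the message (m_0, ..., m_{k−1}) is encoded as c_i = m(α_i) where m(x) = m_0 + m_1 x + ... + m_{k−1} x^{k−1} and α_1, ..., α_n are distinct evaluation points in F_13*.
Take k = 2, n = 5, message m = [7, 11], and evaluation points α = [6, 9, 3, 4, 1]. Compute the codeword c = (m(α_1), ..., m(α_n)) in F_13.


c = [8, 2, 1, 12, 5]

Message polynomial: m(x) = 7 + 11·x (mod 13).
For each evaluation point α_i, compute m(α_i) mod 13:
  α_1 = 6: Horner steps 11 → 8, so m(6) = 8.
  α_2 = 9: Horner steps 11 → 2, so m(9) = 2.
  α_3 = 3: Horner steps 11 → 1, so m(3) = 1.
  α_4 = 4: Horner steps 11 → 12, so m(4) = 12.
  α_5 = 1: Horner steps 11 → 5, so m(1) = 5.
Codeword c = [8, 2, 1, 12, 5] ∈ F_13^5.


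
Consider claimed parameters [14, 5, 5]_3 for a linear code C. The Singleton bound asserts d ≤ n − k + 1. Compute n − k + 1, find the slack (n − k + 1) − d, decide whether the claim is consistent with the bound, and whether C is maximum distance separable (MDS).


Singleton RHS = n − k + 1 = 10, slack = 5, bound satisfied, not MDS.

Singleton bound: d ≤ n − k + 1.
Here n = 14, k = 5, so n − k + 1 = 10.
Given d = 5, check d ≤ 10: YES.
Slack = (n − k + 1) − d = 5.
The code is NOT MDS (slack = 5 > 0).
Description: the claimed parameters are [14, 5, 5]_3; such a code would be non-MDS.


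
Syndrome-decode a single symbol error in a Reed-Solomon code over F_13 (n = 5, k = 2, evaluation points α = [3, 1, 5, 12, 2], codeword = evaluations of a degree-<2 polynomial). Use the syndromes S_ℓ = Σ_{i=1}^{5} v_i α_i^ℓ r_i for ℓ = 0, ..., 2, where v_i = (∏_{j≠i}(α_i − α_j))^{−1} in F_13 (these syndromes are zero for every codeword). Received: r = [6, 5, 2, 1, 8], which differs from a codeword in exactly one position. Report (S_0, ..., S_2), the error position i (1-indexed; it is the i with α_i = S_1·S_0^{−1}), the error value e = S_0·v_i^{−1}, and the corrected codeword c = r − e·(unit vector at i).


S = (6, 6, 6), error at position 2, error magnitude e = 8, c = [6, 10, 2, 1, 8].

Step 1: column multipliers v_i = (∏_{j≠i}(α_i − α_j))^{−1} mod 13.
  i = 1 (α = 3): (3−1)(3−5)(3−12)(3−2) = 2·(−2)·(−9)·1 = 36 ≡ 10, so v_1 = 10^{−1} = 4 (mod 13).
  i = 2 (α = 1): (1−3)(1−5)(1−12)(1−2) = (−2)·(−4)·(−11)·(−1) = 88 ≡ 10, so v_2 = 10^{−1} = 4 (mod 13).
  i = 3 (α = 5): (5−3)(5−1)(5−12)(5−2) = 2·4·(−7)·3 = −168 ≡ 1, so v_3 = 1^{−1} = 1 (mod 13).
  i = 4 (α = 12): (12−3)(12−1)(12−5)(12−2) = 9·11·7·10 = 6930 ≡ 1, so v_4 = 1^{−1} = 1 (mod 13).
  i = 5 (α = 2): (2−3)(2−1)(2−5)(2−12) = (−1)·1·(−3)·(−10) = −30 ≡ 9, so v_5 = 9^{−1} = 3 (mod 13).
  v = [4, 4, 1, 1, 3].
Step 2: syndromes of r = [6, 5, 2, 1, 8] (all sums mod 13).
  S_0 = Σ v_i r_i = 4·6 + 4·5 + 1·2 + 1·1 + 3·8 = 71 ≡ 6.
  S_1 = Σ v_i α_i r_i = 4·3·6 + 4·1·5 + 1·5·2 + 1·12·1 + 3·2·8 = 162 ≡ 6.
  α_i^2 mod 13 = [9, 1, 12, 1, 4].
  S_2 = Σ v_i α_i^2 r_i = 4·9·6 + 4·1·5 + 1·12·2 + 1·1·1 + 3·4·8 = 357 ≡ 6.
  S = (6, 6, 6) ≠ 0, so r is not a codeword (an error is present).
Step 3: locate the error. For a single error e at position i, S_ℓ = v_i·e·α_i^ℓ, so α_err = S_1/S_0.
  S_0^{−1} = 6^{−1} = 11 (mod 13), so α_err = 6·11 = 66 ≡ 1 = α_2. Error position i = 2.
  Consistency check: S_2/S_1 = 6·11 = 66 ≡ 1 = α_err ✓ (single-error assumption holds).
Step 4: error magnitude e = S_0/v_2 = S_0·∏_{j≠2}(α_2 − α_j) = 6·10 = 60 ≡ 8 (mod 13).
Step 5: correct position 2: c_2 = r_2 − e = 5 − 8 ≡ 10 (mod 13). Hence c = [6, 10, 2, 1, 8].
  Check: interpolating c through the α_i gives m(x) = 12 + 11·x (degree < 2) with m(α_i) = c_i for every i, so c is indeed a codeword.


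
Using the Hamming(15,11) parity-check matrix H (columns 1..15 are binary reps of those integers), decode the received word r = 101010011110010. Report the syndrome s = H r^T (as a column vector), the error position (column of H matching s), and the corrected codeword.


s = (1, 0, 0, 1)^T, error position = 9, corrected codeword c = 101010010110010

Compute s = H r^T mod 2 one row at a time:
  s_1 = 1 + 1 + 1 + 1 + 0 + 0 + 1 + 0 = 5 ≡ 1 (mod 2).
  s_2 = 0 + 1 + 0 + 0 + 0 + 0 + 1 + 0 = 2 ≡ 0 (mod 2).
  s_3 = 0 + 1 + 0 + 0 + 1 + 1 + 1 + 0 = 4 ≡ 0 (mod 2).
  s_4 = 1 + 1 + 1 + 0 + 1 + 1 + 0 + 0 = 5 ≡ 1 (mod 2).
s = (1, 0, 0, 1)^T — this equals column 9 of H (binary 1001), so error is at position 9.
Correct: flip bit 9 of r = 101010011110010 to get c = 101010010110010.


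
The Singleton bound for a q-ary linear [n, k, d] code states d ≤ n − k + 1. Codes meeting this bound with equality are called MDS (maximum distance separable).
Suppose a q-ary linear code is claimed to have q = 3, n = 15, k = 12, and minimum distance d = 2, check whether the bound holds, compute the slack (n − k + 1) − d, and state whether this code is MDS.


Singleton RHS = n − k + 1 = 4, slack = 2, bound satisfied, not MDS.

Singleton bound: d ≤ n − k + 1.
Here n = 15, k = 12, so n − k + 1 = 4.
Given d = 2, check d ≤ 4: YES.
Slack = (n − k + 1) − d = 2.
The code is NOT MDS (slack = 2 > 0).
Description: the claimed parameters are [15, 12, 2]_3; such a code would be non-MDS.


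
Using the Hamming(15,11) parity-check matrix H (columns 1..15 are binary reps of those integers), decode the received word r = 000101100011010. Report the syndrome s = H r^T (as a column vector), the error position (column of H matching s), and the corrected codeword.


s = (1, 1, 0, 0)^T, error position = 12, corrected codeword c = 000101100010010

Compute s = H r^T mod 2 one row at a time:
  s_1 = 0 + 0 + 0 + 1 + 1 + 0 + 1 + 0 = 3 ≡ 1 (mod 2).
  s_2 = 1 + 0 + 1 + 1 + 1 + 0 + 1 + 0 = 5 ≡ 1 (mod 2).
  s_3 = 0 + 0 + 1 + 1 + 0 + 1 + 1 + 0 = 4 ≡ 0 (mod 2).
  s_4 = 0 + 0 + 0 + 1 + 0 + 1 + 0 + 0 = 2 ≡ 0 (mod 2).
s = (1, 1, 0, 0)^T — this equals column 12 of H (binary 1100), so error is at position 12.
Correct: flip bit 12 of r = 000101100011010 to get c = 000101100010010.


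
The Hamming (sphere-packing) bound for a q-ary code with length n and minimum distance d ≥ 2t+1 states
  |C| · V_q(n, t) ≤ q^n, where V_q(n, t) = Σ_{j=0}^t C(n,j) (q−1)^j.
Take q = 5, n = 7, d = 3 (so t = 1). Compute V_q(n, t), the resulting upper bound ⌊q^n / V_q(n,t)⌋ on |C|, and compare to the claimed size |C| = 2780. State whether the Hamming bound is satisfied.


V_q(n, t) = 29, q^n = 78125, Hamming bound = 2693, |C| = 2780 > bound (violated).

Step 1: Compute V_q(n, t) = Σ_{j=0}^1 C(n, j) (q−1)^j.
  j = 0: C(7,0)·(4)^0 = 1·1 = 1.
  j = 1: C(7,1)·(4)^1 = 7·4 = 28.
  V_q(n, t) = 1 + 28 = 29.
Step 2: q^n = 5^7 = 78125.
Step 3: Hamming bound ⌊q^n / V_q(n,t)⌋ = ⌊78125/29⌋ = 2693.
Step 4: Compare |C| = 2780 to 2693: violated.
The claimed |C| lies above the Hamming bound, so no 5-ary code of length 7 with d ≥ 3 can have 2780 codewords.


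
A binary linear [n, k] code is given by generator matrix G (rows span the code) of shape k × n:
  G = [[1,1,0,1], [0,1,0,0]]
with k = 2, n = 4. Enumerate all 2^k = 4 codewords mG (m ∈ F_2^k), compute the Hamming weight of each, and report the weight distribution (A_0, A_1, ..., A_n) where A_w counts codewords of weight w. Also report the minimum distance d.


Weight distribution: A_0 = 1, A_1 = 1, A_2 = 1, A_3 = 1. Minimum distance d = 1.

Enumerate all 2^2 = 4 messages m ∈ F_2^2.
For each, compute codeword c = mG in F_2^4, then tally its weight.
  m = 00 → c = 0000, weight = 0.
  m = 10 → c = 1101, weight = 3.
  m = 01 → c = 0100, weight = 1.
  m = 11 → c = 1001, weight = 2.
Tally weights:
  weight 0: 1 codewords.
  weight 1: 1 codewords.
  weight 2: 1 codewords.
  weight 3: 1 codewords.
Minimum distance d = smallest w > 0 with A_w > 0 = 1.
Sanity: Σ A_w = 4 = 2^2 = 4 ✓.


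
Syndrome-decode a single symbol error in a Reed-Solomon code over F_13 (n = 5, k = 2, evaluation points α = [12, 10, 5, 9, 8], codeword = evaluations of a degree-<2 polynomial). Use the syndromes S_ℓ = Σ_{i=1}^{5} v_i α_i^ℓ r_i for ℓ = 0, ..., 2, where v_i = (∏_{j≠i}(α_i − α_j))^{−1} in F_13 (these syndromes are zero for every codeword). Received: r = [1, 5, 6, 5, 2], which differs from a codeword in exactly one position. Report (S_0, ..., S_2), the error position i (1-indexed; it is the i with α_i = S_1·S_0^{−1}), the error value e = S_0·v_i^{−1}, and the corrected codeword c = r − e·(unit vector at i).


S = (6, 8, 2), error at position 2, error magnitude e = 10, c = [1, 8, 6, 5, 2].

Step 1: column multipliers v_i = (∏_{j≠i}(α_i − α_j))^{−1} mod 13.
  i = 1 (α = 12): (12−10)(12−5)(12−9)(12−8) = 2·7·3·4 = 168 ≡ 12, so v_1 = 12^{−1} = 12 (mod 13).
  i = 2 (α = 10): (10−12)(10−5)(10−9)(10−8) = (−2)·5·1·2 = −20 ≡ 6, so v_2 = 6^{−1} = 11 (mod 13).
  i = 3 (α = 5): (5−12)(5−10)(5−9)(5−8) = (−7)·(−5)·(−4)·(−3) = 420 ≡ 4, so v_3 = 4^{−1} = 10 (mod 13).
  i = 4 (α = 9): (9−12)(9−10)(9−5)(9−8) = (−3)·(−1)·4·1 = 12 ≡ 12, so v_4 = 12^{−1} = 12 (mod 13).
  i = 5 (α = 8): (8−12)(8−10)(8−5)(8−9) = (−4)·(−2)·3·(−1) = −24 ≡ 2, so v_5 = 2^{−1} = 7 (mod 13).
  v = [12, 11, 10, 12, 7].
Step 2: syndromes of r = [1, 5, 6, 5, 2] (all sums mod 13).
  S_0 = Σ v_i r_i = 12·1 + 11·5 + 10·6 + 12·5 + 7·2 = 201 ≡ 6.
  S_1 = Σ v_i α_i r_i = 12·12·1 + 11·10·5 + 10·5·6 + 12·9·5 + 7·8·2 = 1646 ≡ 8.
  α_i^2 mod 13 = [1, 9, 12, 3, 12].
  S_2 = Σ v_i α_i^2 r_i = 12·1·1 + 11·9·5 + 10·12·6 + 12·3·5 + 7·12·2 = 1575 ≡ 2.
  S = (6, 8, 2) ≠ 0, so r is not a codeword (an error is present).
Step 3: locate the error. For a single error e at position i, S_ℓ = v_i·e·α_i^ℓ, so α_err = S_1/S_0.
  S_0^{−1} = 6^{−1} = 11 (mod 13), so α_err = 8·11 = 88 ≡ 10 = α_2. Error position i = 2.
  Consistency check: S_2/S_1 = 2·5 = 10 ≡ 10 = α_err ✓ (single-error assumption holds).
Step 4: error magnitude e = S_0/v_2 = S_0·∏_{j≠2}(α_2 − α_j) = 6·6 = 36 ≡ 10 (mod 13).
Step 5: correct position 2: c_2 = r_2 − e = 5 − 10 ≡ 8 (mod 13). Hence c = [1, 8, 6, 5, 2].
  Check: interpolating c through the α_i gives m(x) = 4 + 3·x (degree < 2) with m(α_i) = c_i for every i, so c is indeed a codeword.


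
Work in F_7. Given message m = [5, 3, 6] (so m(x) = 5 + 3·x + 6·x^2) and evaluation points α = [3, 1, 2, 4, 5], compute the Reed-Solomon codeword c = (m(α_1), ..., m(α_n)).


c = [5, 0, 0, 1, 2]

Message polynomial: m(x) = 5 + 3·x + 6·x^2 (mod 7).
For each evaluation point α_i, compute m(α_i) mod 7:
  α_1 = 3: Horner steps 6 → 0 → 5, so m(3) = 5.
  α_2 = 1: Horner steps 6 → 2 → 0, so m(1) = 0.
  α_3 = 2: Horner steps 6 → 1 → 0, so m(2) = 0.
  α_4 = 4: Horner steps 6 → 6 → 1, so m(4) = 1.
  α_5 = 5: Horner steps 6 → 5 → 2, so m(5) = 2.
Codeword c = [5, 0, 0, 1, 2] ∈ F_7^5.


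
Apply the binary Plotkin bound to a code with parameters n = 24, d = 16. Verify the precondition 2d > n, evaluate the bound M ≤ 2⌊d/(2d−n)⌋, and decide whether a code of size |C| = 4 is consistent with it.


Plotkin bound M ≤ 4; given |C| = 4 ≤ bound (satisfied).

Check applicability: 2d = 32, n = 24.
2d − n = 8 > 0, so Plotkin applies.
Compute d/(2d−n) = 16/8 ≈ 2.0000.
⌊d/(2d−n)⌋ = 2.
Plotkin bound: M ≤ 2·2 = 4.
Given |C| = 4, check: satisfied.
This |C| is at the Plotkin bound.


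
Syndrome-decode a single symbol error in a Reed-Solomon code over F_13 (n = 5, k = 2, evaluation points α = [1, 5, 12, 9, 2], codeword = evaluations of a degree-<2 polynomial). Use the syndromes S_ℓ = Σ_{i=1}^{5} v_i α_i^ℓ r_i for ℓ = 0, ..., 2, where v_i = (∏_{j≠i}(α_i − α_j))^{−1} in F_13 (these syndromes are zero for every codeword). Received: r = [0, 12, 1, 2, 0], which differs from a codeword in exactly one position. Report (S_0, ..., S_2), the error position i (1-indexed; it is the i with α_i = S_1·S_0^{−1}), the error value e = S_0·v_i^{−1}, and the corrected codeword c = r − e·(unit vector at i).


S = (4, 4, 4), error at position 1, error magnitude e = 4, c = [9, 12, 1, 2, 0].

Step 1: column multipliers v_i = (∏_{j≠i}(α_i − α_j))^{−1} mod 13.
  i = 1 (α = 1): (1−5)(1−12)(1−9)(1−2) = (−4)·(−11)·(−8)·(−1) = 352 ≡ 1, so v_1 = 1^{−1} = 1 (mod 13).
  i = 2 (α = 5): (5−1)(5−12)(5−9)(5−2) = 4·(−7)·(−4)·3 = 336 ≡ 11, so v_2 = 11^{−1} = 6 (mod 13).
  i = 3 (α = 12): (12−1)(12−5)(12−9)(12−2) = 11·7·3·10 = 2310 ≡ 9, so v_3 = 9^{−1} = 3 (mod 13).
  i = 4 (α = 9): (9−1)(9−5)(9−12)(9−2) = 8·4·(−3)·7 = −672 ≡ 4, so v_4 = 4^{−1} = 10 (mod 13).
  i = 5 (α = 2): (2−1)(2−5)(2−12)(2−9) = 1·(−3)·(−10)·(−7) = −210 ≡ 11, so v_5 = 11^{−1} = 6 (mod 13).
  v = [1, 6, 3, 10, 6].
Step 2: syndromes of r = [0, 12, 1, 2, 0] (all sums mod 13).
  S_0 = Σ v_i r_i = 1·0 + 6·12 + 3·1 + 10·2 + 6·0 = 95 ≡ 4.
  S_1 = Σ v_i α_i r_i = 1·1·0 + 6·5·12 + 3·12·1 + 10·9·2 + 6·2·0 = 576 ≡ 4.
  α_i^2 mod 13 = [1, 12, 1, 3, 4].
  S_2 = Σ v_i α_i^2 r_i = 1·1·0 + 6·12·12 + 3·1·1 + 10·3·2 + 6·4·0 = 927 ≡ 4.
  S = (4, 4, 4) ≠ 0, so r is not a codeword (an error is present).
Step 3: locate the error. For a single error e at position i, S_ℓ = v_i·e·α_i^ℓ, so α_err = S_1/S_0.
  S_0^{−1} = 4^{−1} = 10 (mod 13), so α_err = 4·10 = 40 ≡ 1 = α_1. Error position i = 1.
  Consistency check: S_2/S_1 = 4·10 = 40 ≡ 1 = α_err ✓ (single-error assumption holds).
Step 4: error magnitude e = S_0/v_1 = S_0·∏_{j≠1}(α_1 − α_j) = 4·1 = 4 ≡ 4 (mod 13).
Step 5: correct position 1: c_1 = r_1 − e = 0 − 4 ≡ 9 (mod 13). Hence c = [9, 12, 1, 2, 0].
  Check: interpolating c through the α_i gives m(x) = 5 + 4·x (degree < 2) with m(α_i) = c_i for every i, so c is indeed a codeword.


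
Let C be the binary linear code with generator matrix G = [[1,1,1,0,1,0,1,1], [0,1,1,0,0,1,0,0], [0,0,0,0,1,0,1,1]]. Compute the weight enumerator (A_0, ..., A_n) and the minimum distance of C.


Weight distribution: A_0 = 1, A_2 = 1, A_3 = 3, A_5 = 1, A_6 = 2. Minimum distance d = 2.

Enumerate all 2^3 = 8 messages m ∈ F_2^3.
For each, compute codeword c = mG in F_2^8, then tally its weight.
  m = 000 → c = 00000000, weight = 0.
  m = 100 → c = 11101011, weight = 6.
  m = 010 → c = 01100100, weight = 3.
  m = 110 → c = 10001111, weight = 5.
  m = 001 → c = 00001011, weight = 3.
  m = 101 → c = 11100000, weight = 3.
  m = 011 → c = 01101111, weight = 6.
  m = 111 → c = 10000100, weight = 2.
Tally weights:
  weight 0: 1 codewords.
  weight 2: 1 codewords.
  weight 3: 3 codewords.
  weight 5: 1 codewords.
  weight 6: 2 codewords.
Minimum distance d = smallest w > 0 with A_w > 0 = 2.
Sanity: Σ A_w = 8 = 2^3 = 8 ✓.


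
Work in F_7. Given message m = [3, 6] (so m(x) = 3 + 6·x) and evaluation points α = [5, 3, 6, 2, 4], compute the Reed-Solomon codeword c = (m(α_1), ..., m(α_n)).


c = [5, 0, 4, 1, 6]

Message polynomial: m(x) = 3 + 6·x (mod 7).
For each evaluation point α_i, compute m(α_i) mod 7:
  α_1 = 5: Horner steps 6 → 5, so m(5) = 5.
  α_2 = 3: Horner steps 6 → 0, so m(3) = 0.
  α_3 = 6: Horner steps 6 → 4, so m(6) = 4.
  α_4 = 2: Horner steps 6 → 1, so m(2) = 1.
  α_5 = 4: Horner steps 6 → 6, so m(4) = 6.
Codeword c = [5, 0, 4, 1, 6] ∈ F_7^5.


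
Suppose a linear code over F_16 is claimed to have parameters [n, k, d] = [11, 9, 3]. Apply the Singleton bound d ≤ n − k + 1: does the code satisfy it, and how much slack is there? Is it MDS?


Singleton RHS = n − k + 1 = 3, slack = 0, bound satisfied, MDS.

Singleton bound: d ≤ n − k + 1.
Here n = 11, k = 9, so n − k + 1 = 3.
Given d = 3, check d ≤ 3: YES.
Slack = (n − k + 1) − d = 0.
The code is MDS (slack = 0).
Description: the claimed parameters are [11, 9, 3]_16; such a code would be MDS (meets Singleton bound).


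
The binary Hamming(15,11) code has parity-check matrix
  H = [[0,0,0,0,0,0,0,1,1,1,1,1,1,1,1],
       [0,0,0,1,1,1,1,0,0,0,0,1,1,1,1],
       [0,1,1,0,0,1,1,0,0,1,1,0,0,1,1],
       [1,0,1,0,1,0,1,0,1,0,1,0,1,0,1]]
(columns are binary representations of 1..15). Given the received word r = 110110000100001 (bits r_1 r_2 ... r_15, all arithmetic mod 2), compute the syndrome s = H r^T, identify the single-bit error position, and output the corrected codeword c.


s = (0, 1, 1, 1)^T, error position = 7, corrected codeword c = 110110100100001

Compute s = H r^T mod 2 one row at a time:
  s_1 = 0 + 0 + 1 + 0 + 0 + 0 + 0 + 1 = 2 ≡ 0 (mod 2).
  s_2 = 1 + 1 + 0 + 0 + 0 + 0 + 0 + 1 = 3 ≡ 1 (mod 2).
  s_3 = 1 + 0 + 0 + 0 + 1 + 0 + 0 + 1 = 3 ≡ 1 (mod 2).
  s_4 = 1 + 0 + 1 + 0 + 0 + 0 + 0 + 1 = 3 ≡ 1 (mod 2).
s = (0, 1, 1, 1)^T — this equals column 7 of H (binary 0111), so error is at position 7.
Correct: flip bit 7 of r = 110110000100001 to get c = 110110100100001.


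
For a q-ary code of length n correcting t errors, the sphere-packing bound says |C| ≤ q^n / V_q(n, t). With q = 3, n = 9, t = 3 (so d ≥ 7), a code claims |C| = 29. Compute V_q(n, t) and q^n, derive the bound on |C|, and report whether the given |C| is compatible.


V_q(n, t) = 835, q^n = 19683, Hamming bound = 23, |C| = 29 > bound (violated).

Step 1: Compute V_q(n, t) = Σ_{j=0}^3 C(n, j) (q−1)^j.
  j = 0: C(9,0)·(2)^0 = 1·1 = 1.
  j = 1: C(9,1)·(2)^1 = 9·2 = 18.
  j = 2: C(9,2)·(2)^2 = 36·4 = 144.
  j = 3: C(9,3)·(2)^3 = 84·8 = 672.
  V_q(n, t) = 1 + 18 + 144 + 672 = 835.
Step 2: q^n = 3^9 = 19683.
Step 3: Hamming bound ⌊q^n / V_q(n,t)⌋ = ⌊19683/835⌋ = 23.
Step 4: Compare |C| = 29 to 23: violated.
The claimed |C| lies above the Hamming bound, so no 3-ary code of length 9 with d ≥ 7 can have 29 codewords.


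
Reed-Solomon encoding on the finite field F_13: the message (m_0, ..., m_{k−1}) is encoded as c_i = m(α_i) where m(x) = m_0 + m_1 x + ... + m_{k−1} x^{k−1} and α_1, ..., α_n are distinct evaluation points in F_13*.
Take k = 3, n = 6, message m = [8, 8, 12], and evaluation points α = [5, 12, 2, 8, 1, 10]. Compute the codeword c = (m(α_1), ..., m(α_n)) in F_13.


c = [10, 12, 7, 8, 2, 1]

Message polynomial: m(x) = 8 + 8·x + 12·x^2 (mod 13).
For each evaluation point α_i, compute m(α_i) mod 13:
  α_1 = 5: Horner steps 12 → 3 → 10, so m(5) = 10.
  α_2 = 12: Horner steps 12 → 9 → 12, so m(12) = 12.
  α_3 = 2: Horner steps 12 → 6 → 7, so m(2) = 7.
  α_4 = 8: Horner steps 12 → 0 → 8, so m(8) = 8.
  α_5 = 1: Horner steps 12 → 7 → 2, so m(1) = 2.
  α_6 = 10: Horner steps 12 → 11 → 1, so m(10) = 1.
Codeword c = [10, 12, 7, 8, 2, 1] ∈ F_13^6.


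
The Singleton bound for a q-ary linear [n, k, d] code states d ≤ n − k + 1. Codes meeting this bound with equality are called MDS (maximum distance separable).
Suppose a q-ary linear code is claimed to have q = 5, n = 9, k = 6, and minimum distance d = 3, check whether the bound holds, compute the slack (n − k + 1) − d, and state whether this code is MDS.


Singleton RHS = n − k + 1 = 4, slack = 1, bound satisfied, not MDS.

Singleton bound: d ≤ n − k + 1.
Here n = 9, k = 6, so n − k + 1 = 4.
Given d = 3, check d ≤ 4: YES.
Slack = (n − k + 1) − d = 1.
The code is NOT MDS (slack = 1 > 0).
Description: the claimed parameters are [9, 6, 3]_5; such a code would be non-MDS.


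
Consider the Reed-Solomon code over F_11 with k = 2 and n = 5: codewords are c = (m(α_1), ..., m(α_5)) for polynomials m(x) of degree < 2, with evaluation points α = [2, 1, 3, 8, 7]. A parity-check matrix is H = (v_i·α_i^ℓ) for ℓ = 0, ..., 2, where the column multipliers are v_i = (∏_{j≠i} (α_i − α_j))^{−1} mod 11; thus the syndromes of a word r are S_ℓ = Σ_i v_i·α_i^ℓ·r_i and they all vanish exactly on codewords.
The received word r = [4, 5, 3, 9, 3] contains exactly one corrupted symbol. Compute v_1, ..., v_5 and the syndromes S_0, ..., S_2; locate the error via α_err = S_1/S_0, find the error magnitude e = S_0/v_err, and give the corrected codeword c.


S = (4, 6, 9), error at position 5, error magnitude e = 4, c = [4, 5, 3, 9, 10].

Step 1: column multipliers v_i = (∏_{j≠i}(α_i − α_j))^{−1} mod 11.
  i = 1 (α = 2): (2−1)(2−3)(2−8)(2−7) = 1·(−1)·(−6)·(−5) = −30 ≡ 3, so v_1 = 3^{−1} = 4 (mod 11).
  i = 2 (α = 1): (1−2)(1−3)(1−8)(1−7) = (−1)·(−2)·(−7)·(−6) = 84 ≡ 7, so v_2 = 7^{−1} = 8 (mod 11).
  i = 3 (α = 3): (3−2)(3−1)(3−8)(3−7) = 1·2·(−5)·(−4) = 40 ≡ 7, so v_3 = 7^{−1} = 8 (mod 11).
  i = 4 (α = 8): (8−2)(8−1)(8−3)(8−7) = 6·7·5·1 = 210 ≡ 1, so v_4 = 1^{−1} = 1 (mod 11).
  i = 5 (α = 7): (7−2)(7−1)(7−3)(7−8) = 5·6·4·(−1) = −120 ≡ 1, so v_5 = 1^{−1} = 1 (mod 11).
  v = [4, 8, 8, 1, 1].
Step 2: syndromes of r = [4, 5, 3, 9, 3] (all sums mod 11).
  S_0 = Σ v_i r_i = 4·4 + 8·5 + 8·3 + 1·9 + 1·3 = 92 ≡ 4.
  S_1 = Σ v_i α_i r_i = 4·2·4 + 8·1·5 + 8·3·3 + 1·8·9 + 1·7·3 = 237 ≡ 6.
  α_i^2 mod 11 = [4, 1, 9, 9, 5].
  S_2 = Σ v_i α_i^2 r_i = 4·4·4 + 8·1·5 + 8·9·3 + 1·9·9 + 1·5·3 = 416 ≡ 9.
  S = (4, 6, 9) ≠ 0, so r is not a codeword (an error is present).
Step 3: locate the error. For a single error e at position i, S_ℓ = v_i·e·α_i^ℓ, so α_err = S_1/S_0.
  S_0^{−1} = 4^{−1} = 3 (mod 11), so α_err = 6·3 = 18 ≡ 7 = α_5. Error position i = 5.
  Consistency check: S_2/S_1 = 9·2 = 18 ≡ 7 = α_err ✓ (single-error assumption holds).
Step 4: error magnitude e = S_0/v_5 = S_0·∏_{j≠5}(α_5 − α_j) = 4·1 = 4 ≡ 4 (mod 11).
Step 5: correct position 5: c_5 = r_5 − e = 3 − 4 ≡ 10 (mod 11). Hence c = [4, 5, 3, 9, 10].
  Check: interpolating c through the α_i gives m(x) = 6 + 10·x (degree < 2) with m(α_i) = c_i for every i, so c is indeed a codeword.


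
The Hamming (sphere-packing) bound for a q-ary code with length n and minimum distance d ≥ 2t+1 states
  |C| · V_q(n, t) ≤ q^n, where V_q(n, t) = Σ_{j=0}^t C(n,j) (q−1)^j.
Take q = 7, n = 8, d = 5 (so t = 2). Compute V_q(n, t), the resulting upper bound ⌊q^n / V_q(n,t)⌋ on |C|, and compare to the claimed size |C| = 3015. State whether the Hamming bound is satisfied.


V_q(n, t) = 1057, q^n = 5764801, Hamming bound = 5453, |C| = 3015 ≤ bound (satisfied).

Step 1: Compute V_q(n, t) = Σ_{j=0}^2 C(n, j) (q−1)^j.
  j = 0: C(8,0)·(6)^0 = 1·1 = 1.
  j = 1: C(8,1)·(6)^1 = 8·6 = 48.
  j = 2: C(8,2)·(6)^2 = 28·36 = 1008.
  V_q(n, t) = 1 + 48 + 1008 = 1057.
Step 2: q^n = 7^8 = 5764801.
Step 3: Hamming bound ⌊q^n / V_q(n,t)⌋ = ⌊5764801/1057⌋ = 5453.
Step 4: Compare |C| = 3015 to 5453: satisfied.
The claimed |C| lies below the Hamming bound.


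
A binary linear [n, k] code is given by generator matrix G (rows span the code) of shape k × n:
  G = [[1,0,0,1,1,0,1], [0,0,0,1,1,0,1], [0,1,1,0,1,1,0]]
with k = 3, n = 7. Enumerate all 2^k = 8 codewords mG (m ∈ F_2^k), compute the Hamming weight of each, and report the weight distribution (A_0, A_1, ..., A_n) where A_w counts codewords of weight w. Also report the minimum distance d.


Weight distribution: A_0 = 1, A_1 = 1, A_3 = 1, A_4 = 2, A_5 = 2, A_6 = 1. Minimum distance d = 1.

Enumerate all 2^3 = 8 messages m ∈ F_2^3.
For each, compute codeword c = mG in F_2^7, then tally its weight.
  m = 000 → c = 0000000, weight = 0.
  m = 100 → c = 1001101, weight = 4.
  m = 010 → c = 0001101, weight = 3.
  m = 110 → c = 1000000, weight = 1.
  m = 001 → c = 0110110, weight = 4.
  m = 101 → c = 1111011, weight = 6.
  m = 011 → c = 0111011, weight = 5.
  m = 111 → c = 1110110, weight = 5.
Tally weights:
  weight 0: 1 codewords.
  weight 1: 1 codewords.
  weight 3: 1 codewords.
  weight 4: 2 codewords.
  weight 5: 2 codewords.
  weight 6: 1 codewords.
Minimum distance d = smallest w > 0 with A_w > 0 = 1.
Sanity: Σ A_w = 8 = 2^3 = 8 ✓.


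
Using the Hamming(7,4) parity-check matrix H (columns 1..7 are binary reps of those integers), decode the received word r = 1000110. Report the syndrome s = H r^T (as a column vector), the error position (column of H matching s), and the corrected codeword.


s = (0, 1, 0)^T, error position = 2, corrected codeword c = 1100110

Compute s = H r^T mod 2 one row at a time:
  s_1 = 0 + 1 + 1 + 0 = 2 ≡ 0 (mod 2).
  s_2 = 0 + 0 + 1 + 0 = 1 ≡ 1 (mod 2).
  s_3 = 1 + 0 + 1 + 0 = 2 ≡ 0 (mod 2).
s = (0, 1, 0)^T — this equals column 2 of H (binary 010), so error is at position 2.
Correct: flip bit 2 of r = 1000110 to get c = 1100110.


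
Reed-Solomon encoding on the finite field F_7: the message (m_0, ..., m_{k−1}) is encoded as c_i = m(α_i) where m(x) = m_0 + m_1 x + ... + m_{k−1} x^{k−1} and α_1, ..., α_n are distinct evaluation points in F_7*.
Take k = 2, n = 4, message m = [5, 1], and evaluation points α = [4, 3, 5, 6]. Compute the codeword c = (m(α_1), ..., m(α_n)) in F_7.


c = [2, 1, 3, 4]

Message polynomial: m(x) = 5 + 1·x (mod 7).
For each evaluation point α_i, compute m(α_i) mod 7:
  α_1 = 4: Horner steps 1 → 2, so m(4) = 2.
  α_2 = 3: Horner steps 1 → 1, so m(3) = 1.
  α_3 = 5: Horner steps 1 → 3, so m(5) = 3.
  α_4 = 6: Horner steps 1 → 4, so m(6) = 4.
Codeword c = [2, 1, 3, 4] ∈ F_7^4.


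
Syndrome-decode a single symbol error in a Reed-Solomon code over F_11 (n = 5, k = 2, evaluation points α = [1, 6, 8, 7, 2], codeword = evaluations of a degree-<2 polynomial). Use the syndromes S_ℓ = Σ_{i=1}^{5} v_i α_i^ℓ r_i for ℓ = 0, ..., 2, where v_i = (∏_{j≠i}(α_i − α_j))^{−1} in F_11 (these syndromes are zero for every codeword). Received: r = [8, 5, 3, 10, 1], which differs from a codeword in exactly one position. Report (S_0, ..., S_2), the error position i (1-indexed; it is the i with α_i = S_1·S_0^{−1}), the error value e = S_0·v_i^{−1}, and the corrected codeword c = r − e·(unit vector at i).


S = (3, 7, 9), error at position 2, error magnitude e = 10, c = [8, 6, 3, 10, 1].

Step 1: column multipliers v_i = (∏_{j≠i}(α_i − α_j))^{−1} mod 11.
  i = 1 (α = 1): (1−6)(1−8)(1−7)(1−2) = (−5)·(−7)·(−6)·(−1) = 210 ≡ 1, so v_1 = 1^{−1} = 1 (mod 11).
  i = 2 (α = 6): (6−1)(6−8)(6−7)(6−2) = 5·(−2)·(−1)·4 = 40 ≡ 7, so v_2 = 7^{−1} = 8 (mod 11).
  i = 3 (α = 8): (8−1)(8−6)(8−7)(8−2) = 7·2·1·6 = 84 ≡ 7, so v_3 = 7^{−1} = 8 (mod 11).
  i = 4 (α = 7): (7−1)(7−6)(7−8)(7−2) = 6·1·(−1)·5 = −30 ≡ 3, so v_4 = 3^{−1} = 4 (mod 11).
  i = 5 (α = 2): (2−1)(2−6)(2−8)(2−7) = 1·(−4)·(−6)·(−5) = −120 ≡ 1, so v_5 = 1^{−1} = 1 (mod 11).
  v = [1, 8, 8, 4, 1].
Step 2: syndromes of r = [8, 5, 3, 10, 1] (all sums mod 11).
  S_0 = Σ v_i r_i = 1·8 + 8·5 + 8·3 + 4·10 + 1·1 = 113 ≡ 3.
  S_1 = Σ v_i α_i r_i = 1·1·8 + 8·6·5 + 8·8·3 + 4·7·10 + 1·2·1 = 722 ≡ 7.
  α_i^2 mod 11 = [1, 3, 9, 5, 4].
  S_2 = Σ v_i α_i^2 r_i = 1·1·8 + 8·3·5 + 8·9·3 + 4·5·10 + 1·4·1 = 548 ≡ 9.
  S = (3, 7, 9) ≠ 0, so r is not a codeword (an error is present).
Step 3: locate the error. For a single error e at position i, S_ℓ = v_i·e·α_i^ℓ, so α_err = S_1/S_0.
  S_0^{−1} = 3^{−1} = 4 (mod 11), so α_err = 7·4 = 28 ≡ 6 = α_2. Error position i = 2.
  Consistency check: S_2/S_1 = 9·8 = 72 ≡ 6 = α_err ✓ (single-error assumption holds).
Step 4: error magnitude e = S_0/v_2 = S_0·∏_{j≠2}(α_2 − α_j) = 3·7 = 21 ≡ 10 (mod 11).
Step 5: correct position 2: c_2 = r_2 − e = 5 − 10 ≡ 6 (mod 11). Hence c = [8, 6, 3, 10, 1].
  Check: interpolating c through the α_i gives m(x) = 4 + 4·x (degree < 2) with m(α_i) = c_i for every i, so c is indeed a codeword.


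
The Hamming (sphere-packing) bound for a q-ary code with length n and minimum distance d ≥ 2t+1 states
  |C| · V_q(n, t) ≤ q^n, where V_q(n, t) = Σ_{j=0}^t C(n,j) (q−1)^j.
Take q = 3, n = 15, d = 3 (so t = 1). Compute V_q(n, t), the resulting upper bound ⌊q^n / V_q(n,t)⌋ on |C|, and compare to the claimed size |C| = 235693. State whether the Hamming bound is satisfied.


V_q(n, t) = 31, q^n = 14348907, Hamming bound = 462867, |C| = 235693 ≤ bound (satisfied).

Step 1: Compute V_q(n, t) = Σ_{j=0}^1 C(n, j) (q−1)^j.
  j = 0: C(15,0)·(2)^0 = 1·1 = 1.
  j = 1: C(15,1)·(2)^1 = 15·2 = 30.
  V_q(n, t) = 1 + 30 = 31.
Step 2: q^n = 3^15 = 14348907.
Step 3: Hamming bound ⌊q^n / V_q(n,t)⌋ = ⌊14348907/31⌋ = 462867.
Step 4: Compare |C| = 235693 to 462867: satisfied.
The claimed |C| lies below the Hamming bound.


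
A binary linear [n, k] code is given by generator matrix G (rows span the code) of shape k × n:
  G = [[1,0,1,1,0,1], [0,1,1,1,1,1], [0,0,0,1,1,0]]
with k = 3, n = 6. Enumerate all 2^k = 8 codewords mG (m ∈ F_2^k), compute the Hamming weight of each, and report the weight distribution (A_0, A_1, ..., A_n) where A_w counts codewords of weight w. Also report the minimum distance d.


Weight distribution: A_0 = 1, A_2 = 1, A_3 = 3, A_4 = 2, A_5 = 1. Minimum distance d = 2.

Enumerate all 2^3 = 8 messages m ∈ F_2^3.
For each, compute codeword c = mG in F_2^6, then tally its weight.
  m = 000 → c = 000000, weight = 0.
  m = 100 → c = 101101, weight = 4.
  m = 010 → c = 011111, weight = 5.
  m = 110 → c = 110010, weight = 3.
  m = 001 → c = 000110, weight = 2.
  m = 101 → c = 101011, weight = 4.
  m = 011 → c = 011001, weight = 3.
  m = 111 → c = 110100, weight = 3.
Tally weights:
  weight 0: 1 codewords.
  weight 2: 1 codewords.
  weight 3: 3 codewords.
  weight 4: 2 codewords.
  weight 5: 1 codewords.
Minimum distance d = smallest w > 0 with A_w > 0 = 2.
Sanity: Σ A_w = 8 = 2^3 = 8 ✓.


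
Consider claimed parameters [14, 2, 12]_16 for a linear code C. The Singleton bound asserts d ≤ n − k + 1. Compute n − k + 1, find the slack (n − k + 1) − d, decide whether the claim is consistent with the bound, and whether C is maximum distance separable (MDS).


Singleton RHS = n − k + 1 = 13, slack = 1, bound satisfied, not MDS.

Singleton bound: d ≤ n − k + 1.
Here n = 14, k = 2, so n − k + 1 = 13.
Given d = 12, check d ≤ 13: YES.
Slack = (n − k + 1) − d = 1.
The code is NOT MDS (slack = 1 > 0).
Description: the claimed parameters are [14, 2, 12]_16; such a code would be non-MDS.


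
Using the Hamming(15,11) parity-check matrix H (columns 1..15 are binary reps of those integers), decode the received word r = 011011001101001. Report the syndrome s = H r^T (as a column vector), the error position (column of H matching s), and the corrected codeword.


s = (0, 0, 1, 0)^T, error position = 2, corrected codeword c = 001011001101001

Compute s = H r^T mod 2 one row at a time:
  s_1 = 0 + 1 + 1 + 0 + 1 + 0 + 0 + 1 = 4 ≡ 0 (mod 2).
  s_2 = 0 + 1 + 1 + 0 + 1 + 0 + 0 + 1 = 4 ≡ 0 (mod 2).
  s_3 = 1 + 1 + 1 + 0 + 1 + 0 + 0 + 1 = 5 ≡ 1 (mod 2).
  s_4 = 0 + 1 + 1 + 0 + 1 + 0 + 0 + 1 = 4 ≡ 0 (mod 2).
s = (0, 0, 1, 0)^T — this equals column 2 of H (binary 0010), so error is at position 2.
Correct: flip bit 2 of r = 011011001101001 to get c = 001011001101001.


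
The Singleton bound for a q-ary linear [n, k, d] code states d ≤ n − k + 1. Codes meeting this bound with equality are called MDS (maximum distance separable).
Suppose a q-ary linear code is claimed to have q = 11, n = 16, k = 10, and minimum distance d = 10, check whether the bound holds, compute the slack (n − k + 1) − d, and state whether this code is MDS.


Singleton RHS = n − k + 1 = 7, slack = -3, bound violated (no such code; not MDS).

Singleton bound: d ≤ n − k + 1.
Here n = 16, k = 10, so n − k + 1 = 7.
Given d = 10, check d ≤ 7: NO.
Slack = (n − k + 1) − d = -3.
The slack is negative: d = 10 exceeds n − k + 1 = 7 by 3, so the Singleton bound is violated and no linear [16, 10, 10]_11 code can exist. In particular it is not MDS (MDS requires d = n − k + 1 exactly).
Description: the claimed parameters are [16, 10, 10]_11; such a code would be impossible (violates the Singleton bound).
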